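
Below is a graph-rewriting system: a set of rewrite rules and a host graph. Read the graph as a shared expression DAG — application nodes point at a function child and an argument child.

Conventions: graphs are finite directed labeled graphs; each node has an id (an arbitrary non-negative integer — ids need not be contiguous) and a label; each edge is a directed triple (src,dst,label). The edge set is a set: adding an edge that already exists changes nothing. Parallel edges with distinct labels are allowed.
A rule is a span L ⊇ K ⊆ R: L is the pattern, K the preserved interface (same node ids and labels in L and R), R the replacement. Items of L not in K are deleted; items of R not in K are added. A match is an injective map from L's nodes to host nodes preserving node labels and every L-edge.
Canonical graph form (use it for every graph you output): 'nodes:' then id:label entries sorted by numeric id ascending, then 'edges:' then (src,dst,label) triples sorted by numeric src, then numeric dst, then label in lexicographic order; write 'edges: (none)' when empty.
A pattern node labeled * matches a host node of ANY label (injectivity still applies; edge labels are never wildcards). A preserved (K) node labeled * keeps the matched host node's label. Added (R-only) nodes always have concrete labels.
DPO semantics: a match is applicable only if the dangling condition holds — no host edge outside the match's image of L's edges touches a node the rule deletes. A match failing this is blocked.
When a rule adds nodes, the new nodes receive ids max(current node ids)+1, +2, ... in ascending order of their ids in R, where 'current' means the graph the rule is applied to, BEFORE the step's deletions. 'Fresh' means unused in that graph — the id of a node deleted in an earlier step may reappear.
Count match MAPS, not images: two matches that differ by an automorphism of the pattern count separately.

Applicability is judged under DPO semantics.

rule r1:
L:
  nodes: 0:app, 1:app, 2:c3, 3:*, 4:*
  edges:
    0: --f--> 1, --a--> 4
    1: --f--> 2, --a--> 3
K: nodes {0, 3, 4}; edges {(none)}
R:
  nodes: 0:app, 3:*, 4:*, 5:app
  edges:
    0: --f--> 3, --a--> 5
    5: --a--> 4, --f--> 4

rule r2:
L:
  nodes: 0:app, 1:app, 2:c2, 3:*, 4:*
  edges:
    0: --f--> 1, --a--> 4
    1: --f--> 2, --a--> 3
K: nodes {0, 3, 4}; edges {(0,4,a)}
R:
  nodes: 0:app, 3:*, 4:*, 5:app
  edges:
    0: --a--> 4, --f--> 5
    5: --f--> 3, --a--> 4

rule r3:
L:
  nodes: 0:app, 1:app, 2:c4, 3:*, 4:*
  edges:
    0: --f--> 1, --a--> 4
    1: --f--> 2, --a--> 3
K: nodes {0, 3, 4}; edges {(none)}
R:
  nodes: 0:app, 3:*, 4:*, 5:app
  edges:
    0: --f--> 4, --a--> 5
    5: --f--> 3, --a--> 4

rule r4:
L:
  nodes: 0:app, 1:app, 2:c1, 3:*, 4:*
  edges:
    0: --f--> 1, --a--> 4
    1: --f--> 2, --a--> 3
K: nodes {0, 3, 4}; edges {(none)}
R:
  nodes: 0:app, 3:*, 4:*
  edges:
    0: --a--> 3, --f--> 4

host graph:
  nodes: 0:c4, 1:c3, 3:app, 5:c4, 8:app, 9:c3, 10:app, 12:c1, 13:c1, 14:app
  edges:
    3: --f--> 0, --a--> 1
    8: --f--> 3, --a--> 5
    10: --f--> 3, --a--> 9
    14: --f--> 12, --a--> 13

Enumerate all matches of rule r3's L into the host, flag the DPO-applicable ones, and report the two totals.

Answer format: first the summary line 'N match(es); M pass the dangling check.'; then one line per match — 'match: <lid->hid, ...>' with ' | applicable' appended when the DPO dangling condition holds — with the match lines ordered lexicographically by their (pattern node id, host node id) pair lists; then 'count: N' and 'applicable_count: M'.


2 match(es); 0 pass the dangling check.
match: 0->8, 1->3, 2->0, 3->1, 4->5
match: 0->10, 1->3, 2->0, 3->1, 4->9
count: 2
applicable_count: 0


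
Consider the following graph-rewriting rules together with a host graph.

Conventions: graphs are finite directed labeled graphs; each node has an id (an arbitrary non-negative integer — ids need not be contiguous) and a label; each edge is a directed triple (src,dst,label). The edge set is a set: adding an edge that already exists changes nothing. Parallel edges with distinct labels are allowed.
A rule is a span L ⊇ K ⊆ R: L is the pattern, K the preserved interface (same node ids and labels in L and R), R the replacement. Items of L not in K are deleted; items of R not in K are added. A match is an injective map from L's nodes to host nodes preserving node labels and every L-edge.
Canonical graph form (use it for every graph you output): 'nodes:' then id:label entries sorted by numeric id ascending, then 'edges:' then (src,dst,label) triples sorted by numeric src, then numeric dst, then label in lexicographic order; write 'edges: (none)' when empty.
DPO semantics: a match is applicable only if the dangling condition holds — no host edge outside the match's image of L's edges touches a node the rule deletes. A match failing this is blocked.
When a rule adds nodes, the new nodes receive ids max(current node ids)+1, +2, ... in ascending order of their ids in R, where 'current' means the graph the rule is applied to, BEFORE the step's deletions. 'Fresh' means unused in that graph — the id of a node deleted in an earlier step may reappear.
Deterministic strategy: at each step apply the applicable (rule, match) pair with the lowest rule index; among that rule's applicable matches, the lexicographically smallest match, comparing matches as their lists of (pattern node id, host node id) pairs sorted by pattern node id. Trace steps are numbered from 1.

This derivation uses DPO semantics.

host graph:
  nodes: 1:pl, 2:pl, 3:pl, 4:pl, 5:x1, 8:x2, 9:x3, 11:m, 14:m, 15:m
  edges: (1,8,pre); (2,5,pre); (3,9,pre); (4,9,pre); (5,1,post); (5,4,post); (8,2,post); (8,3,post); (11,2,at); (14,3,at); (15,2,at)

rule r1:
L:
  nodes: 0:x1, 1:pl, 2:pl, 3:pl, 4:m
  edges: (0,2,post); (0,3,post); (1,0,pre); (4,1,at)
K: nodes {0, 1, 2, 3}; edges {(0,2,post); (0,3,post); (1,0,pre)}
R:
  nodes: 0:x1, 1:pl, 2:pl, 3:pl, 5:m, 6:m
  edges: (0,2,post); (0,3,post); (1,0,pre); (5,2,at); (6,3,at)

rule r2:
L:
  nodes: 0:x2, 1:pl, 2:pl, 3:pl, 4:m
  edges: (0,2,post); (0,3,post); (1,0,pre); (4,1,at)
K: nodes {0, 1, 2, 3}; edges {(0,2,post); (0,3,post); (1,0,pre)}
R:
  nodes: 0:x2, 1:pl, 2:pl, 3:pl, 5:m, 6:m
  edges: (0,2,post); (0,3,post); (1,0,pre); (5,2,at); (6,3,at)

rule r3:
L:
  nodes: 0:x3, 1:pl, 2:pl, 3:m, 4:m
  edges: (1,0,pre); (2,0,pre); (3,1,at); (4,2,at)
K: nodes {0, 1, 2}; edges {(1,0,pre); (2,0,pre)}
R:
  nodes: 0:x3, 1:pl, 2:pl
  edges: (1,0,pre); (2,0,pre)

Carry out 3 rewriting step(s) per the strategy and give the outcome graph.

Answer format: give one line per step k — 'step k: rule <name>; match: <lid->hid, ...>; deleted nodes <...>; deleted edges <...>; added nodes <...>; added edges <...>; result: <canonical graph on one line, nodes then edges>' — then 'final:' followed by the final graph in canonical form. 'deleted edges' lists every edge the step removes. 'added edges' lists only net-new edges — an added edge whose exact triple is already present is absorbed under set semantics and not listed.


step 1: rule r1; match: 0->5, 1->2, 2->1, 3->4, 4->11; deleted nodes 11; deleted edges (11,2,at); added nodes 16, 17; added edges (16,1,at); (17,4,at); result: nodes: 1:pl, 2:pl, 3:pl, 4:pl, 5:x1, 8:x2, 9:x3, 14:m, 15:m, 16:m, 17:m edges: (1,8,pre); (2,5,pre); (3,9,pre); (4,9,pre); (5,1,post); (5,4,post); (8,2,post); (8,3,post); (14,3,at); (15,2,at); (16,1,at); (17,4,at)
step 2: rule r1; match: 0->5, 1->2, 2->1, 3->4, 4->15; deleted nodes 15; deleted edges (15,2,at); added nodes 18, 19; added edges (18,1,at); (19,4,at); result: nodes: 1:pl, 2:pl, 3:pl, 4:pl, 5:x1, 8:x2, 9:x3, 14:m, 16:m, 17:m, 18:m, 19:m edges: (1,8,pre); (2,5,pre); (3,9,pre); (4,9,pre); (5,1,post); (5,4,post); (8,2,post); (8,3,post); (14,3,at); (16,1,at); (17,4,at); (18,1,at); (19,4,at)
step 3: rule r2; match: 0->8, 1->1, 2->2, 3->3, 4->16; deleted nodes 16; deleted edges (16,1,at); added nodes 20, 21; added edges (20,2,at); (21,3,at); result: nodes: 1:pl, 2:pl, 3:pl, 4:pl, 5:x1, 8:x2, 9:x3, 14:m, 17:m, 18:m, 19:m, 20:m, 21:m edges: (1,8,pre); (2,5,pre); (3,9,pre); (4,9,pre); (5,1,post); (5,4,post); (8,2,post); (8,3,post); (14,3,at); (17,4,at); (18,1,at); (19,4,at); (20,2,at); (21,3,at)
final:
nodes: 1:pl, 2:pl, 3:pl, 4:pl, 5:x1, 8:x2, 9:x3, 14:m, 17:m, 18:m, 19:m, 20:m, 21:m
edges: (1,8,pre); (2,5,pre); (3,9,pre); (4,9,pre); (5,1,post); (5,4,post); (8,2,post); (8,3,post); (14,3,at); (17,4,at); (18,1,at); (19,4,at); (20,2,at); (21,3,at)


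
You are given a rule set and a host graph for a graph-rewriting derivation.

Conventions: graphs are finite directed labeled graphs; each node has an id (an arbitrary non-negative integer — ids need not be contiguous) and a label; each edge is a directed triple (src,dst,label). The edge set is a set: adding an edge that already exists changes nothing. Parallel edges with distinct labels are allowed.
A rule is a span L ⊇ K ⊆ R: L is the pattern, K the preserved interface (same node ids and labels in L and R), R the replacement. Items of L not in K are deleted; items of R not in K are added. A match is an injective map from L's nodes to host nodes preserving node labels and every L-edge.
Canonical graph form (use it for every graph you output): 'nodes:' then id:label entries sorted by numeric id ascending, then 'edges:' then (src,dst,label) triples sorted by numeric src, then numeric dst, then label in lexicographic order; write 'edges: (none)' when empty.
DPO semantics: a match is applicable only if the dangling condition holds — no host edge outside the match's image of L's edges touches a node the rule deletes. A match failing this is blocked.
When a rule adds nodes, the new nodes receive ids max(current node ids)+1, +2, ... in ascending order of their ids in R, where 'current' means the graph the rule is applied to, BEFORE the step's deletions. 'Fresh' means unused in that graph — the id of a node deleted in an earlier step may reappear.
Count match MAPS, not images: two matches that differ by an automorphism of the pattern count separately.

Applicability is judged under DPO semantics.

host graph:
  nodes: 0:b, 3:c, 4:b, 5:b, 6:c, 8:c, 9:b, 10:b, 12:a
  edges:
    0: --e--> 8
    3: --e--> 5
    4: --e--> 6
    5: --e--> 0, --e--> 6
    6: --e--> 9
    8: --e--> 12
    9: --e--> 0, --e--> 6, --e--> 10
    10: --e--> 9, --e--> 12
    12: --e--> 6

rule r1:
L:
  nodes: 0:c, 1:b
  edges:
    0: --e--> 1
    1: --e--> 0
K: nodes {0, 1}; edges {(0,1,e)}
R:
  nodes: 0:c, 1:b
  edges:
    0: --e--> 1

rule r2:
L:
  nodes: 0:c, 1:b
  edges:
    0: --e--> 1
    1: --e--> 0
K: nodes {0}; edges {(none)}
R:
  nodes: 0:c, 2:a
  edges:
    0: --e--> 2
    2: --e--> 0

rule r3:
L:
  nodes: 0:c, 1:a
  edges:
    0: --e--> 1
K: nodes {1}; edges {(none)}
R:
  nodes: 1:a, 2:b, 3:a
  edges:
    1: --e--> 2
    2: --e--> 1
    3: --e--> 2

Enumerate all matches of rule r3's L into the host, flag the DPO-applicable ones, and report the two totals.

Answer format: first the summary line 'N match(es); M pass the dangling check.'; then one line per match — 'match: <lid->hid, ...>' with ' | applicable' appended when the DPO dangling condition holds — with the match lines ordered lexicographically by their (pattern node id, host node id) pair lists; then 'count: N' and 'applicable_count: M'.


1 match(es); 0 pass the dangling check.
match: 0->8, 1->12
count: 1
applicable_count: 0


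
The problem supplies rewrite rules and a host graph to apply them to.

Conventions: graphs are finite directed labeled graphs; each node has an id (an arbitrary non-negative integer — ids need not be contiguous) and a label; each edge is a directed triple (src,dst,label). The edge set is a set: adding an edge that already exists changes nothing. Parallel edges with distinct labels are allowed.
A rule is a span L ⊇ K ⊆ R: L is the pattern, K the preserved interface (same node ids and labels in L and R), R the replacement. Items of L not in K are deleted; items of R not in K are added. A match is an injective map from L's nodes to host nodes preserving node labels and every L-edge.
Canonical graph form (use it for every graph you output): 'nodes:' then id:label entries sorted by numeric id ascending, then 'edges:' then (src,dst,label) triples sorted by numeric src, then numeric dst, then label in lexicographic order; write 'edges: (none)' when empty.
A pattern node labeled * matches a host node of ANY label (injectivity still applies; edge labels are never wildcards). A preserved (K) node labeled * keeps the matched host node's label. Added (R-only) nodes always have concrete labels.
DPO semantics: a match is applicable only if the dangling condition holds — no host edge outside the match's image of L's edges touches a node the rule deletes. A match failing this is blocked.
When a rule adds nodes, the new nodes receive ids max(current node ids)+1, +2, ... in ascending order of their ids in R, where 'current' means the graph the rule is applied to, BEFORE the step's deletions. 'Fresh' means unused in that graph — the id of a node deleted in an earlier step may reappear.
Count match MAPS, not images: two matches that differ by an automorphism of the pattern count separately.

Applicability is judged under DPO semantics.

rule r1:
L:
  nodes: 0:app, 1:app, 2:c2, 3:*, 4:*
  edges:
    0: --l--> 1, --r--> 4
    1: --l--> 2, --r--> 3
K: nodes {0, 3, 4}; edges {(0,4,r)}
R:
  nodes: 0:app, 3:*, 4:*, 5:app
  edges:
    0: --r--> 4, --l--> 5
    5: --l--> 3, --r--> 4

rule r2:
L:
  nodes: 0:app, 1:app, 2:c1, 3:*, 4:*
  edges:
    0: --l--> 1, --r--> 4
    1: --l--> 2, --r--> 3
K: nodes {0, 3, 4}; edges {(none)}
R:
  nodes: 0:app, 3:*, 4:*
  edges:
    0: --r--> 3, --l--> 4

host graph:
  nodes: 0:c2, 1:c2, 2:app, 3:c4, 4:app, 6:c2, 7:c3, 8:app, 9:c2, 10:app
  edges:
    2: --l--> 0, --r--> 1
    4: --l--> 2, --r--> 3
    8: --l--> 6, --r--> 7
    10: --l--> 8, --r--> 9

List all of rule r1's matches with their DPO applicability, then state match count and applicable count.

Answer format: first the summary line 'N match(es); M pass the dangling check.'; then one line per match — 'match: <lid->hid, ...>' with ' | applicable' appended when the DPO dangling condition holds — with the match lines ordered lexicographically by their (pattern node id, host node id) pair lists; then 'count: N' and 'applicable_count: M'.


2 match(es); 2 pass the dangling check.
match: 0->4, 1->2, 2->0, 3->1, 4->3 | applicable
match: 0->10, 1->8, 2->6, 3->7, 4->9 | applicable
count: 2
applicable_count: 2


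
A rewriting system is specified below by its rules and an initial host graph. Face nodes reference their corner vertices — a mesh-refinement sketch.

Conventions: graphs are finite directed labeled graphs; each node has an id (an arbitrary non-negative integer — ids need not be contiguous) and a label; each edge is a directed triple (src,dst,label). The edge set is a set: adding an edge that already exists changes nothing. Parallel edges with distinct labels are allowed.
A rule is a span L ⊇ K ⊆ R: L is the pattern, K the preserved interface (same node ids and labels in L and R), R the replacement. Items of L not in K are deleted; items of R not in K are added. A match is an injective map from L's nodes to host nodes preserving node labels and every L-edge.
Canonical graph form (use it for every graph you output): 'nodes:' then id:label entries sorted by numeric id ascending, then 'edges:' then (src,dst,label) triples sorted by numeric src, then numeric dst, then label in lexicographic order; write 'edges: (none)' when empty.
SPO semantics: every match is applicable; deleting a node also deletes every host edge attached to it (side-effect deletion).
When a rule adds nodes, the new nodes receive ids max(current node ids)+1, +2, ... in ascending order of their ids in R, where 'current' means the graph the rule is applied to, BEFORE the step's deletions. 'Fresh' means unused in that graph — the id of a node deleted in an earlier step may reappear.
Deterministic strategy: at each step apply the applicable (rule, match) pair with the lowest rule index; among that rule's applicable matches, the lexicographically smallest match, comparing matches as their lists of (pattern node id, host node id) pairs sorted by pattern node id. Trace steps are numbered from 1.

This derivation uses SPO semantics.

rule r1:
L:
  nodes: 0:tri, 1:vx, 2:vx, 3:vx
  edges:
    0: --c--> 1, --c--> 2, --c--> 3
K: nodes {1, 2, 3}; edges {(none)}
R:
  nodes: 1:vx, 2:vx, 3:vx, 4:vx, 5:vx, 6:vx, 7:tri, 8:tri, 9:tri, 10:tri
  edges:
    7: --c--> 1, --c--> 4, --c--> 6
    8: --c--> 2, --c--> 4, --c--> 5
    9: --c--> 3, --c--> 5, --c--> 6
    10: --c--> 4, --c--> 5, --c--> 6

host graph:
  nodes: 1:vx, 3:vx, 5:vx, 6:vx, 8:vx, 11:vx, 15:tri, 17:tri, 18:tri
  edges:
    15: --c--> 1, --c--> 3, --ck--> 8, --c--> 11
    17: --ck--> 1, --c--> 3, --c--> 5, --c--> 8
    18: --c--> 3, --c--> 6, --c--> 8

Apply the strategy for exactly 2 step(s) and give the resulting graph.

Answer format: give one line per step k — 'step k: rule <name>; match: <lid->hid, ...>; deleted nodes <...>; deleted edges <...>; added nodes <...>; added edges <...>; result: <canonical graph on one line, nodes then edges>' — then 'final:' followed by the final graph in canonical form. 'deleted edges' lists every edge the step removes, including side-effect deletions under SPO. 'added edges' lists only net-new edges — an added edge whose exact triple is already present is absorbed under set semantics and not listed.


step 1: rule r1; match: 0->15, 1->1, 2->3, 3->11; deleted nodes 15; deleted edges (15,1,c); (15,3,c); (15,8,ck); (15,11,c); added nodes 19, 20, 21, 22, 23, 24, 25; added edges (22,1,c); (22,19,c); (22,21,c); (23,3,c); (23,19,c); (23,20,c); (24,11,c); (24,20,c); (24,21,c); (25,19,c); (25,20,c); (25,21,c); result: nodes: 1:vx, 3:vx, 5:vx, 6:vx, 8:vx, 11:vx, 17:tri, 18:tri, 19:vx, 20:vx, 21:vx, 22:tri, 23:tri, 24:tri, 25:tri edges: (17,1,ck); (17,3,c); (17,5,c); (17,8,c); (18,3,c); (18,6,c); (18,8,c); (22,1,c); (22,19,c); (22,21,c); (23,3,c); (23,19,c); (23,20,c); (24,11,c); (24,20,c); (24,21,c); (25,19,c); (25,20,c); (25,21,c)
step 2: rule r1; match: 0->17, 1->3, 2->5, 3->8; deleted nodes 17; deleted edges (17,1,ck); (17,3,c); (17,5,c); (17,8,c); added nodes 26, 27, 28, 29, 30, 31, 32; added edges (29,3,c); (29,26,c); (29,28,c); (30,5,c); (30,26,c); (30,27,c); (31,8,c); (31,27,c); (31,28,c); (32,26,c); (32,27,c); (32,28,c); result: nodes: 1:vx, 3:vx, 5:vx, 6:vx, 8:vx, 11:vx, 18:tri, 19:vx, 20:vx, 21:vx, 22:tri, 23:tri, 24:tri, 25:tri, 26:vx, 27:vx, 28:vx, 29:tri, 30:tri, 31:tri, 32:tri edges: (18,3,c); (18,6,c); (18,8,c); (22,1,c); (22,19,c); (22,21,c); (23,3,c); (23,19,c); (23,20,c); (24,11,c); (24,20,c); (24,21,c); (25,19,c); (25,20,c); (25,21,c); (29,3,c); (29,26,c); (29,28,c); (30,5,c); (30,26,c); (30,27,c); (31,8,c); (31,27,c); (31,28,c); (32,26,c); (32,27,c); (32,28,c)
final:
nodes: 1:vx, 3:vx, 5:vx, 6:vx, 8:vx, 11:vx, 18:tri, 19:vx, 20:vx, 21:vx, 22:tri, 23:tri, 24:tri, 25:tri, 26:vx, 27:vx, 28:vx, 29:tri, 30:tri, 31:tri, 32:tri
edges: (18,3,c); (18,6,c); (18,8,c); (22,1,c); (22,19,c); (22,21,c); (23,3,c); (23,19,c); (23,20,c); (24,11,c); (24,20,c); (24,21,c); (25,19,c); (25,20,c); (25,21,c); (29,3,c); (29,26,c); (29,28,c); (30,5,c); (30,26,c); (30,27,c); (31,8,c); (31,27,c); (31,28,c); (32,26,c); (32,27,c); (32,28,c)


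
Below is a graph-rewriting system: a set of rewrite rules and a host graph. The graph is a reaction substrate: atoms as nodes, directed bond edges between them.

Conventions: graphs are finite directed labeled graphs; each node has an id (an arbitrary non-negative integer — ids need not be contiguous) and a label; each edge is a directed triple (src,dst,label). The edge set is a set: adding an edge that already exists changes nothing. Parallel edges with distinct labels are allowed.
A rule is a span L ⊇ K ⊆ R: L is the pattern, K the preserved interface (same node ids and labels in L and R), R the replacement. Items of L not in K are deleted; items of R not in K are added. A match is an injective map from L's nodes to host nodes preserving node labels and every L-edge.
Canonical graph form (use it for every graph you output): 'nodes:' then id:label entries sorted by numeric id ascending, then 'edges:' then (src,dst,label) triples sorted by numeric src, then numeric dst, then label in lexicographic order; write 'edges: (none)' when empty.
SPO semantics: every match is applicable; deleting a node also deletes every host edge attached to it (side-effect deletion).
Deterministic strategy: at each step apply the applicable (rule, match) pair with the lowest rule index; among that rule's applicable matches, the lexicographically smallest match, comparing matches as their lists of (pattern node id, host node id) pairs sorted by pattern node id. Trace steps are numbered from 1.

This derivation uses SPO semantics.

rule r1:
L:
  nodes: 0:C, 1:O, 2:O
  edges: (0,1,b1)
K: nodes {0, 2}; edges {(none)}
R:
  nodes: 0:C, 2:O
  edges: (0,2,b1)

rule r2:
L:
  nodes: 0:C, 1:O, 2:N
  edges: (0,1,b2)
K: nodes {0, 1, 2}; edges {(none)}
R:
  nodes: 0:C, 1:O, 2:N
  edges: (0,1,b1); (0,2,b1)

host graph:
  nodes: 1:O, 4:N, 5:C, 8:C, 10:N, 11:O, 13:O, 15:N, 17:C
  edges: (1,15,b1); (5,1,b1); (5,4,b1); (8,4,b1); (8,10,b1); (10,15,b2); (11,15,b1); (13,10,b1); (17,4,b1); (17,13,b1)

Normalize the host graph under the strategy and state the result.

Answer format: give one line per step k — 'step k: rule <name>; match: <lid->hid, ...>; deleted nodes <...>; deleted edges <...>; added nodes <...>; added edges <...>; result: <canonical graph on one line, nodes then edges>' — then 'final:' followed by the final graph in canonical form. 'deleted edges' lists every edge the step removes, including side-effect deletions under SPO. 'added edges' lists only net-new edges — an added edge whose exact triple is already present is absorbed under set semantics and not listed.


step 1: rule r1; match: 0->5, 1->1, 2->11; deleted nodes 1; deleted edges (1,15,b1); (5,1,b1); added nodes (none); added edges (5,11,b1); result: nodes: 4:N, 5:C, 8:C, 10:N, 11:O, 13:O, 15:N, 17:C edges: (5,4,b1); (5,11,b1); (8,4,b1); (8,10,b1); (10,15,b2); (11,15,b1); (13,10,b1); (17,4,b1); (17,13,b1)
step 2: rule r1; match: 0->5, 1->11, 2->13; deleted nodes 11; deleted edges (5,11,b1); (11,15,b1); added nodes (none); added edges (5,13,b1); result: nodes: 4:N, 5:C, 8:C, 10:N, 13:O, 15:N, 17:C edges: (5,4,b1); (5,13,b1); (8,4,b1); (8,10,b1); (10,15,b2); (13,10,b1); (17,4,b1); (17,13,b1)
final:
nodes: 4:N, 5:C, 8:C, 10:N, 13:O, 15:N, 17:C
edges: (5,4,b1); (5,13,b1); (8,4,b1); (8,10,b1); (10,15,b2); (13,10,b1); (17,4,b1); (17,13,b1)


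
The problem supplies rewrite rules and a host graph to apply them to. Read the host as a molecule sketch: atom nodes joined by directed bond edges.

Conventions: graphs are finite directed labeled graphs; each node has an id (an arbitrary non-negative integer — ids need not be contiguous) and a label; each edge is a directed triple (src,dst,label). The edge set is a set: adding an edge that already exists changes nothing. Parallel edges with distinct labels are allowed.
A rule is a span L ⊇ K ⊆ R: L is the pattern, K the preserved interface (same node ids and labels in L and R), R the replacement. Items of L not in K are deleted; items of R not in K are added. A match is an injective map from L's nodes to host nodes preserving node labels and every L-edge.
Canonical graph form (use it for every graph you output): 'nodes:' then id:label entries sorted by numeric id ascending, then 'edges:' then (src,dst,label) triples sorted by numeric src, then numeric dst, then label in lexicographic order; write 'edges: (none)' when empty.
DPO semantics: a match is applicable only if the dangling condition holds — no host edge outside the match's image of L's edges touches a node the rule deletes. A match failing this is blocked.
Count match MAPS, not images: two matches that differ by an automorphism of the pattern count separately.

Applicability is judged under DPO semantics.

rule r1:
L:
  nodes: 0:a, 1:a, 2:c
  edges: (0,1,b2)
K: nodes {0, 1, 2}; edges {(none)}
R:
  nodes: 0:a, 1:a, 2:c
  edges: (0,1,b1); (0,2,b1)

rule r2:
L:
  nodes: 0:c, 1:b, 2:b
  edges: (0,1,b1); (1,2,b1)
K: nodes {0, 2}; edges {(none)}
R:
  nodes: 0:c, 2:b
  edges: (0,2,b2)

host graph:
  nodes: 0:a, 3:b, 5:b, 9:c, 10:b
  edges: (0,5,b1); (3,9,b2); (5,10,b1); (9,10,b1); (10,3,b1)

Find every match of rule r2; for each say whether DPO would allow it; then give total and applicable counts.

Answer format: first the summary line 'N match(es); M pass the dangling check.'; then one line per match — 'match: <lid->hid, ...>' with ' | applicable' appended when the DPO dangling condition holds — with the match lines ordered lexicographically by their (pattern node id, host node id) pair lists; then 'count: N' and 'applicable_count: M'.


1 match(es); 0 pass the dangling check.
match: 0->9, 1->10, 2->3
count: 1
applicable_count: 0


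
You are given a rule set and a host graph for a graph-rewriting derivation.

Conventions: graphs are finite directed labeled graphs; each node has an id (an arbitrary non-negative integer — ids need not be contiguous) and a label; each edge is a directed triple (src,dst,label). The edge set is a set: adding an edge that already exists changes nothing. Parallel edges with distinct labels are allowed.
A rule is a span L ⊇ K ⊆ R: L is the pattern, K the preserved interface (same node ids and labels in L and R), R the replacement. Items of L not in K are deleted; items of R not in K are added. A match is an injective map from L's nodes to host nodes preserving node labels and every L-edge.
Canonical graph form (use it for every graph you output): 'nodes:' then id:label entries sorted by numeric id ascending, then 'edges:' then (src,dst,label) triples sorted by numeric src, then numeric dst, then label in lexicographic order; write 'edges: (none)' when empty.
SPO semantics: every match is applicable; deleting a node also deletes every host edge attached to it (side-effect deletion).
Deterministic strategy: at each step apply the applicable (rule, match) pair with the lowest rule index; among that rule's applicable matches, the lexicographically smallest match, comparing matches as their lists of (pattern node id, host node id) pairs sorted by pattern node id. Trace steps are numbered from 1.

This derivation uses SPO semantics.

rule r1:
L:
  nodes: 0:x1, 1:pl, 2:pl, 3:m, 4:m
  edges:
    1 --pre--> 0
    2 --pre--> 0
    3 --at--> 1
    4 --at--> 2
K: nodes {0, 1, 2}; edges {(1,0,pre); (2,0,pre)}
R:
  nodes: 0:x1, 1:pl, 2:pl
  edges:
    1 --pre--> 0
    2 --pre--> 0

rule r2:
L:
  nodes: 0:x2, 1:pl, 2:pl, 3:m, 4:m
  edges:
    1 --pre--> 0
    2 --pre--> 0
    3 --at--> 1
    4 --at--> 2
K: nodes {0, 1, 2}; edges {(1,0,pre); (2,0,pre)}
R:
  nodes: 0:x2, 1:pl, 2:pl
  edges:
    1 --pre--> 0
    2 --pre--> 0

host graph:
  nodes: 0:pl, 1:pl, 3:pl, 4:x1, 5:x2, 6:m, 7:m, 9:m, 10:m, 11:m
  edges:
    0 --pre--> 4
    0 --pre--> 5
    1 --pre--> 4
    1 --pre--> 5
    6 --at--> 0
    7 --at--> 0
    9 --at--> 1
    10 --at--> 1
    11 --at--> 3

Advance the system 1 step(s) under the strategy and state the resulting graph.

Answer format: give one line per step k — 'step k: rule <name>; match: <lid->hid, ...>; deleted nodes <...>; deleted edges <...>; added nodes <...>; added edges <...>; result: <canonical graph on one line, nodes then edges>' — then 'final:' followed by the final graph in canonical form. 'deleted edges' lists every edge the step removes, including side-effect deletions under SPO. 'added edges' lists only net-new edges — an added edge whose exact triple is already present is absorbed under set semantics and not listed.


step 1: rule r1; match: 0->4, 1->0, 2->1, 3->6, 4->9; deleted nodes 6, 9; deleted edges (6,0,at); (9,1,at); added nodes (none); added edges (none); result: nodes: 0:pl, 1:pl, 3:pl, 4:x1, 5:x2, 7:m, 10:m, 11:m edges: (0,4,pre); (0,5,pre); (1,4,pre); (1,5,pre); (7,0,at); (10,1,at); (11,3,at)
final:
nodes: 0:pl, 1:pl, 3:pl, 4:x1, 5:x2, 7:m, 10:m, 11:m
edges: (0,4,pre); (0,5,pre); (1,4,pre); (1,5,pre); (7,0,at); (10,1,at); (11,3,at)


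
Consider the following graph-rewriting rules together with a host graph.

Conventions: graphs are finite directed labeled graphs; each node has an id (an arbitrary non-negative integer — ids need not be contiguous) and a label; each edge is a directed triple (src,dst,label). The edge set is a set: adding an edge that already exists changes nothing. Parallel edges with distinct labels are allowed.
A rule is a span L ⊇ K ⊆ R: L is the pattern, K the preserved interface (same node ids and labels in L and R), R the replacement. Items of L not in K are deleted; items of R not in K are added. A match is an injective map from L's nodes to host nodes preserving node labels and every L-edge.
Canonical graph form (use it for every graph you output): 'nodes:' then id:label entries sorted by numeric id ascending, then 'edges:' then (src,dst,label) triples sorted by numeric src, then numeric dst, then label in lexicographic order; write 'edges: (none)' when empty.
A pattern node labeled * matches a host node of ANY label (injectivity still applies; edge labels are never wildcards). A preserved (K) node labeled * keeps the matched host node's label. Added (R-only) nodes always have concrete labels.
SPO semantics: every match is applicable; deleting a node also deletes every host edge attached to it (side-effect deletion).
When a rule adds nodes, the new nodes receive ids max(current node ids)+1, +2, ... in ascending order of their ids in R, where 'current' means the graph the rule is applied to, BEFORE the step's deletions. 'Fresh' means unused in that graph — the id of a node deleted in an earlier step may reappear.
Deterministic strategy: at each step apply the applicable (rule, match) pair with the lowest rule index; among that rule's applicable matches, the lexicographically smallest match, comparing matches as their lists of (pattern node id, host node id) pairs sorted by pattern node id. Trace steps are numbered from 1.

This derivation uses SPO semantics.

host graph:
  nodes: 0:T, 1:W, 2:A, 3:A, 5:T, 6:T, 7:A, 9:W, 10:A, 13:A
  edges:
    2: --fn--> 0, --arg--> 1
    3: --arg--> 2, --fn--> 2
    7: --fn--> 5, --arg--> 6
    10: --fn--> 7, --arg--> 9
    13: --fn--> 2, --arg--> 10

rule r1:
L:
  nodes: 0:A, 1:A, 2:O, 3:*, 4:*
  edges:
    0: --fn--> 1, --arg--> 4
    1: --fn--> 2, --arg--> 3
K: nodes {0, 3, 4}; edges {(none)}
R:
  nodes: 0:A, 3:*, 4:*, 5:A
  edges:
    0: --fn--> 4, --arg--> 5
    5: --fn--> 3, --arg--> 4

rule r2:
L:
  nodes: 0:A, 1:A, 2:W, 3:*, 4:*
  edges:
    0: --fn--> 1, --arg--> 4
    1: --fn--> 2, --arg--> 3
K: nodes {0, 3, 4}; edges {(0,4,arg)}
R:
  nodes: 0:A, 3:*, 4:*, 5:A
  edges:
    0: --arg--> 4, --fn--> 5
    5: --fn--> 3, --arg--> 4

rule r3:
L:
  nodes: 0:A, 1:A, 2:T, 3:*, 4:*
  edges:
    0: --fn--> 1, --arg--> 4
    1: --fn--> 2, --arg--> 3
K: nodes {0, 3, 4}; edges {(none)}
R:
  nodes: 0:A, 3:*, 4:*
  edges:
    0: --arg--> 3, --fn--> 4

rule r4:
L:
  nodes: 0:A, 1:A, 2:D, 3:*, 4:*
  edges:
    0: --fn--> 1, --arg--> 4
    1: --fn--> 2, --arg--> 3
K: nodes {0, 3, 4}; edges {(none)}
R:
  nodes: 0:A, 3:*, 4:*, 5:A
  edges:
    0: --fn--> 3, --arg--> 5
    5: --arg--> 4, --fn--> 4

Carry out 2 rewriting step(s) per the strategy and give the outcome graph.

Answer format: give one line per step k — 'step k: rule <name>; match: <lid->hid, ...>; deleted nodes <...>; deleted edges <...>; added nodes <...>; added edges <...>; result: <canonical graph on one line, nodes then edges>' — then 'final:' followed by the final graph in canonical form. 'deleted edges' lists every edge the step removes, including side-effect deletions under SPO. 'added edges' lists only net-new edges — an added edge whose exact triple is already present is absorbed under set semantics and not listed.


step 1: rule r3; match: 0->10, 1->7, 2->5, 3->6, 4->9; deleted nodes 5, 7; deleted edges (7,5,fn); (7,6,arg); (10,7,fn); (10,9,arg); added nodes (none); added edges (10,6,arg); (10,9,fn); result: nodes: 0:T, 1:W, 2:A, 3:A, 6:T, 9:W, 10:A, 13:A edges: (2,0,fn); (2,1,arg); (3,2,arg); (3,2,fn); (10,6,arg); (10,9,fn); (13,2,fn); (13,10,arg)
step 2: rule r3; match: 0->13, 1->2, 2->0, 3->1, 4->10; deleted nodes 0, 2; deleted edges (2,0,fn); (2,1,arg); (3,2,arg); (3,2,fn); (13,2,fn); (13,10,arg); added nodes (none); added edges (13,1,arg); (13,10,fn); result: nodes: 1:W, 3:A, 6:T, 9:W, 10:A, 13:A edges: (10,6,arg); (10,9,fn); (13,1,arg); (13,10,fn)
final:
nodes: 1:W, 3:A, 6:T, 9:W, 10:A, 13:A
edges: (10,6,arg); (10,9,fn); (13,1,arg); (13,10,fn)


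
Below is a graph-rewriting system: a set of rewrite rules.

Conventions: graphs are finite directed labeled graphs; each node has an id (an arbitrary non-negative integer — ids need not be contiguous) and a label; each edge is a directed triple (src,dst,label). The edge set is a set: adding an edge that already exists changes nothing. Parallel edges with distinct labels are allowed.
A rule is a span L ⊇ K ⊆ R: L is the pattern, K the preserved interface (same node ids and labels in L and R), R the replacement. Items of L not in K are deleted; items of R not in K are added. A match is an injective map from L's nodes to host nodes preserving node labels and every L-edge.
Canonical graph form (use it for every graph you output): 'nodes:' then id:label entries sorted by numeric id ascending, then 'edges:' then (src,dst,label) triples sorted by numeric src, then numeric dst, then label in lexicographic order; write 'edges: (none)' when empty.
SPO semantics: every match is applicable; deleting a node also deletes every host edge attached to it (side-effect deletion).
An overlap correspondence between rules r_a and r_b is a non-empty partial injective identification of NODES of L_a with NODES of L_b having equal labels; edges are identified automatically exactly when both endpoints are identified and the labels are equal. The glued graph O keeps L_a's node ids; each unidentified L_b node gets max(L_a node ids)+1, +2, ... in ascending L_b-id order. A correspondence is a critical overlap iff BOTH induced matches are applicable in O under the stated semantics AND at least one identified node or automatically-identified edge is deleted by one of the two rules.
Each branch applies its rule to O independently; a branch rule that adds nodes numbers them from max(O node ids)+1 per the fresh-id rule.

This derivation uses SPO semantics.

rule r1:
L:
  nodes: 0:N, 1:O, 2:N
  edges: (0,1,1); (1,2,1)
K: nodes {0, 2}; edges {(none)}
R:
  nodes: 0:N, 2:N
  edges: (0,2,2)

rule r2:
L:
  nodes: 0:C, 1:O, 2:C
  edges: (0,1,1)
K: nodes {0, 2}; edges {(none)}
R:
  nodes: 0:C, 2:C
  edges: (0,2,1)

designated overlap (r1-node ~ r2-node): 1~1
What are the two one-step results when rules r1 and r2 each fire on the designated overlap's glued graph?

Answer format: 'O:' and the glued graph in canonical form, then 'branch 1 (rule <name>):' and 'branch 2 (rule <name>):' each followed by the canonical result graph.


O:
nodes: 0:N, 1:O, 2:N, 3:C, 4:C
edges: (0,1,1); (1,2,1); (3,1,1)
branch 1 (rule r1):
nodes: 0:N, 2:N, 3:C, 4:C
edges: (0,2,2)
branch 2 (rule r2):
nodes: 0:N, 2:N, 3:C, 4:C
edges: (3,4,1)


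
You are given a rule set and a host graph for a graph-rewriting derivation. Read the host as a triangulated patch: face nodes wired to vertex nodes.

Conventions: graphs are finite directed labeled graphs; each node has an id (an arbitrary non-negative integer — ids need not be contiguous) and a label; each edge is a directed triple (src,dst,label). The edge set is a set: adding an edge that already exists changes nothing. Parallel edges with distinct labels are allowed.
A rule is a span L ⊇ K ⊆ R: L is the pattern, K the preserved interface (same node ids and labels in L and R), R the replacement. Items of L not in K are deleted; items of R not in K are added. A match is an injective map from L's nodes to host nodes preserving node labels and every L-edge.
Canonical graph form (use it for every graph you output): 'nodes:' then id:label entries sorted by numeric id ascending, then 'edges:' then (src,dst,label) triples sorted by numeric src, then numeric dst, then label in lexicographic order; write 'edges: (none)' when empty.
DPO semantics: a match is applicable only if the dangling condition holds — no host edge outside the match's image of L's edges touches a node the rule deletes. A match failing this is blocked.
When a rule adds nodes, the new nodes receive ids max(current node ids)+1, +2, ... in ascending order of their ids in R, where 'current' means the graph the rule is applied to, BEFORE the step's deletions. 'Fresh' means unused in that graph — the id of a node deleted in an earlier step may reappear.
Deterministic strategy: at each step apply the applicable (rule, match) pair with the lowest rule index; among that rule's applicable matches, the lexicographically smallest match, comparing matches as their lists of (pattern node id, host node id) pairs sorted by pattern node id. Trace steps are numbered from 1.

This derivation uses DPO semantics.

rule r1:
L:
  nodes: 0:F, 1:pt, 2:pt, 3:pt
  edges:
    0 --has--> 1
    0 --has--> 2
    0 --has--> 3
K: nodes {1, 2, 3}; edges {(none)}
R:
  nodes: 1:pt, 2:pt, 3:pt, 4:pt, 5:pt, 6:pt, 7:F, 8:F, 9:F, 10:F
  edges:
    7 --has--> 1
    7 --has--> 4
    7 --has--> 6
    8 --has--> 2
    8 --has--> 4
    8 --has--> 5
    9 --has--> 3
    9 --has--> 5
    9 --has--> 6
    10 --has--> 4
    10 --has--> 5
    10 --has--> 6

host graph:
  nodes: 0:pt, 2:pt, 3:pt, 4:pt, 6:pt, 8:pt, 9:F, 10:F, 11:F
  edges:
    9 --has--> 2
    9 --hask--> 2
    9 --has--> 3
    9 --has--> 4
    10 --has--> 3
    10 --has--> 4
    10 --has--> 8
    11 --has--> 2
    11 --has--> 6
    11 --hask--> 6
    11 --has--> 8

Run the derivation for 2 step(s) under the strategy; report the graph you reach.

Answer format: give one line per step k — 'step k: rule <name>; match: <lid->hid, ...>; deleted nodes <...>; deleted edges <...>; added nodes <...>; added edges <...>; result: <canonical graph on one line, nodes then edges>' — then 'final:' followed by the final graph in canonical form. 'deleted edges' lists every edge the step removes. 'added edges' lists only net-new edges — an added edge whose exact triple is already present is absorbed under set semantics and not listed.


step 1: rule r1; match: 0->10, 1->3, 2->4, 3->8; deleted nodes 10; deleted edges (10,3,has); (10,4,has); (10,8,has); added nodes 12, 13, 14, 15, 16, 17, 18; added edges (15,3,has); (15,12,has); (15,14,has); (16,4,has); (16,12,has); (16,13,has); (17,8,has); (17,13,has); (17,14,has); (18,12,has); (18,13,has); (18,14,has); result: nodes: 0:pt, 2:pt, 3:pt, 4:pt, 6:pt, 8:pt, 9:F, 11:F, 12:pt, 13:pt, 14:pt, 15:F, 16:F, 17:F, 18:F edges: (9,2,has); (9,2,hask); (9,3,has); (9,4,has); (11,2,has); (11,6,has); (11,6,hask); (11,8,has); (15,3,has); (15,12,has); (15,14,has); (16,4,has); (16,12,has); (16,13,has); (17,8,has); (17,13,has); (17,14,has); (18,12,has); (18,13,has); (18,14,has)
step 2: rule r1; match: 0->15, 1->3, 2->12, 3->14; deleted nodes 15; deleted edges (15,3,has); (15,12,has); (15,14,has); added nodes 19, 20, 21, 22, 23, 24, 25; added edges (22,3,has); (22,19,has); (22,21,has); (23,12,has); (23,19,has); (23,20,has); (24,14,has); (24,20,has); (24,21,has); (25,19,has); (25,20,has); (25,21,has); result: nodes: 0:pt, 2:pt, 3:pt, 4:pt, 6:pt, 8:pt, 9:F, 11:F, 12:pt, 13:pt, 14:pt, 16:F, 17:F, 18:F, 19:pt, 20:pt, 21:pt, 22:F, 23:F, 24:F, 25:F edges: (9,2,has); (9,2,hask); (9,3,has); (9,4,has); (11,2,has); (11,6,has); (11,6,hask); (11,8,has); (16,4,has); (16,12,has); (16,13,has); (17,8,has); (17,13,has); (17,14,has); (18,12,has); (18,13,has); (18,14,has); (22,3,has); (22,19,has); (22,21,has); (23,12,has); (23,19,has); (23,20,has); (24,14,has); (24,20,has); (24,21,has); (25,19,has); (25,20,has); (25,21,has)
final:
nodes: 0:pt, 2:pt, 3:pt, 4:pt, 6:pt, 8:pt, 9:F, 11:F, 12:pt, 13:pt, 14:pt, 16:F, 17:F, 18:F, 19:pt, 20:pt, 21:pt, 22:F, 23:F, 24:F, 25:F
edges: (9,2,has); (9,2,hask); (9,3,has); (9,4,has); (11,2,has); (11,6,has); (11,6,hask); (11,8,has); (16,4,has); (16,12,has); (16,13,has); (17,8,has); (17,13,has); (17,14,has); (18,12,has); (18,13,has); (18,14,has); (22,3,has); (22,19,has); (22,21,has); (23,12,has); (23,19,has); (23,20,has); (24,14,has); (24,20,has); (24,21,has); (25,19,has); (25,20,has); (25,21,has)


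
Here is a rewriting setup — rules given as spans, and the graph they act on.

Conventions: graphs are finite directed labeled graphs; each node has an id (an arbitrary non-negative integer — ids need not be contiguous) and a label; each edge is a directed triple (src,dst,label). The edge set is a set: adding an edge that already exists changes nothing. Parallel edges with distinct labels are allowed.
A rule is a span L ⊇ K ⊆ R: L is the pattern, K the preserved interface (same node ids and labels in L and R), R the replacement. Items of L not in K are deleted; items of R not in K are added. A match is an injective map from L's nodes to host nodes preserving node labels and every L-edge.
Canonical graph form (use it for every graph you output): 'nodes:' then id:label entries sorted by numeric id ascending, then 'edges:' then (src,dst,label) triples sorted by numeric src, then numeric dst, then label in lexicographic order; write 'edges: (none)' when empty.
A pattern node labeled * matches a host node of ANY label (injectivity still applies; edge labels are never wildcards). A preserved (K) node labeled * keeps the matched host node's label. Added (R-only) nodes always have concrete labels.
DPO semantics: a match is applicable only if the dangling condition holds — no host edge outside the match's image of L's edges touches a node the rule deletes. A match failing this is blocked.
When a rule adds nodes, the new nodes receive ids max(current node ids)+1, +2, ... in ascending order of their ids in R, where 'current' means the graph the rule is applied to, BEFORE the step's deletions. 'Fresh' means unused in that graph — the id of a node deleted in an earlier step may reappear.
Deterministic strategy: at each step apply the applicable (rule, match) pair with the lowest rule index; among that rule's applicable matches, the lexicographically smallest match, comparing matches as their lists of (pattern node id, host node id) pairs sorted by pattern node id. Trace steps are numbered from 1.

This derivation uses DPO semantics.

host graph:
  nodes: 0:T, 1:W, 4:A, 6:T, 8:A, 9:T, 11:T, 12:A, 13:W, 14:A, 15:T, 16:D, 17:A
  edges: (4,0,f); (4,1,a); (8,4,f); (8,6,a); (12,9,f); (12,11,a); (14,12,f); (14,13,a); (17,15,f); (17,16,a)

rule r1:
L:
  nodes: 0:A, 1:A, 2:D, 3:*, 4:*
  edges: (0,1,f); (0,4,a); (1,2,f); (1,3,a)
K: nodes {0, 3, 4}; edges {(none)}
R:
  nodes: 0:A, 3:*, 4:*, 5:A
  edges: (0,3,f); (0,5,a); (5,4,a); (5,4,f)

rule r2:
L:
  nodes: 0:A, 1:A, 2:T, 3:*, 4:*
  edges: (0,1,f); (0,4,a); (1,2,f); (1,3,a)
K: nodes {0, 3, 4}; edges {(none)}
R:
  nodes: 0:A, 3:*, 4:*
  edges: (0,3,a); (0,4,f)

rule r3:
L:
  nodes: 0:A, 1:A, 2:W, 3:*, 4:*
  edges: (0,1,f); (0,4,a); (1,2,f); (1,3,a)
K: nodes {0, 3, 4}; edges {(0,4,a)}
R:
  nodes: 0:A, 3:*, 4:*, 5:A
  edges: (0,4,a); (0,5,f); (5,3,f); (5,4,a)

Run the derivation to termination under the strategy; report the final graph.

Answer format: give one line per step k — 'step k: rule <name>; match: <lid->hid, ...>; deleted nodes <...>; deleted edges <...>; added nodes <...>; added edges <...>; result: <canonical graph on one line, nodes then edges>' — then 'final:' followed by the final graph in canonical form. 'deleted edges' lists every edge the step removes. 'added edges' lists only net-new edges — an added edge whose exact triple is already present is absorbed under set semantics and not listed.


step 1: rule r2; match: 0->8, 1->4, 2->0, 3->1, 4->6; deleted nodes 0, 4; deleted edges (4,0,f); (4,1,a); (8,4,f); (8,6,a); added nodes (none); added edges (8,1,a); (8,6,f); result: nodes: 1:W, 6:T, 8:A, 9:T, 11:T, 12:A, 13:W, 14:A, 15:T, 16:D, 17:A edges: (8,1,a); (8,6,f); (12,9,f); (12,11,a); (14,12,f); (14,13,a); (17,15,f); (17,16,a)
step 2: rule r2; match: 0->14, 1->12, 2->9, 3->11, 4->13; deleted nodes 9, 12; deleted edges (12,9,f); (12,11,a); (14,12,f); (14,13,a); added nodes (none); added edges (14,11,a); (14,13,f); result: nodes: 1:W, 6:T, 8:A, 11:T, 13:W, 14:A, 15:T, 16:D, 17:A edges: (8,1,a); (8,6,f); (14,11,a); (14,13,f); (17,15,f); (17,16,a)
final:
nodes: 1:W, 6:T, 8:A, 11:T, 13:W, 14:A, 15:T, 16:D, 17:A
edges: (8,1,a); (8,6,f); (14,11,a); (14,13,f); (17,15,f); (17,16,a)
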